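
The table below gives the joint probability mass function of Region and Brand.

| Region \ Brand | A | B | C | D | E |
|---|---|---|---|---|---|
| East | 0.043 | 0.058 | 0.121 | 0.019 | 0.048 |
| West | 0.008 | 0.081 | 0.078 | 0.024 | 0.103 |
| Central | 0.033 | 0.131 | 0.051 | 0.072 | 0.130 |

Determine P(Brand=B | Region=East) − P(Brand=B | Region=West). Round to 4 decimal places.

-0.0748

P(Region=East) = 0.043 + 0.058 + 0.121 + 0.019 + 0.048 = 0.289; P(Brand=B | Region=East) = 0.058/0.289 = 0.20069.
P(Region=West) = 0.008 + 0.081 + 0.078 + 0.024 + 0.103 = 0.294; P(Brand=B | Region=West) = 0.081/0.294 = 0.27551.
Difference = -0.0748.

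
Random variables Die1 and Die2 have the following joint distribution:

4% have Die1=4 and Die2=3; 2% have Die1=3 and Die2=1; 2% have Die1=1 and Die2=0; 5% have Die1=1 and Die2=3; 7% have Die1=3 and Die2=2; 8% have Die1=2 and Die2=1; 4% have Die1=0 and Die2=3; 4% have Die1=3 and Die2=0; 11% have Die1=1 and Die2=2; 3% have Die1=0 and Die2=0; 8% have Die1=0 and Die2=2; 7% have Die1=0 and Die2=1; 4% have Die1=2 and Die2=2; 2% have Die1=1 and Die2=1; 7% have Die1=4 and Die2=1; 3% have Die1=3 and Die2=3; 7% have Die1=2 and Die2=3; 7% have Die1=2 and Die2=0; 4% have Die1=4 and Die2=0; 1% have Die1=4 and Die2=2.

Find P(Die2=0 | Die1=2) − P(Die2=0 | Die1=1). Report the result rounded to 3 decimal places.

P(Die1=2) = 0.07 + 0.08 + 0.04 + 0.07 = 0.26; P(Die2=0 | Die1=2) = 0.07/0.26 = 0.2692.
P(Die1=1) = 0.02 + 0.02 + 0.11 + 0.05 = 0.20; P(Die2=0 | Die1=1) = 0.02/0.20 = 0.1000.
Difference = 0.169.

0.169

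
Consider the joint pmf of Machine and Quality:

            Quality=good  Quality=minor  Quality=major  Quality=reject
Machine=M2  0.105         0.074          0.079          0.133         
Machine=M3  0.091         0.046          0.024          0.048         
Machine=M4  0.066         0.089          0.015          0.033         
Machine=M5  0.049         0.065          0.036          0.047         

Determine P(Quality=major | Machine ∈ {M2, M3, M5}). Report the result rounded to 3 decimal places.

P(Machine=M2) = 0.105 + 0.074 + 0.079 + 0.133 = 0.391.
P(Machine=M3) = 0.091 + 0.046 + 0.024 + 0.048 = 0.209.
P(Machine=M5) = 0.049 + 0.065 + 0.036 + 0.047 = 0.197.
P(Machine ∈ {M2, M3, M5}) = 0.391 + 0.209 + 0.197 = 0.797; P(Quality=major, Machine ∈ {M2, M3, M5}) = 0.079 + 0.024 + 0.036 = 0.139.
P(Quality=major | Machine ∈ {M2, M3, M5}) = 0.139/0.797 = 0.174.

0.174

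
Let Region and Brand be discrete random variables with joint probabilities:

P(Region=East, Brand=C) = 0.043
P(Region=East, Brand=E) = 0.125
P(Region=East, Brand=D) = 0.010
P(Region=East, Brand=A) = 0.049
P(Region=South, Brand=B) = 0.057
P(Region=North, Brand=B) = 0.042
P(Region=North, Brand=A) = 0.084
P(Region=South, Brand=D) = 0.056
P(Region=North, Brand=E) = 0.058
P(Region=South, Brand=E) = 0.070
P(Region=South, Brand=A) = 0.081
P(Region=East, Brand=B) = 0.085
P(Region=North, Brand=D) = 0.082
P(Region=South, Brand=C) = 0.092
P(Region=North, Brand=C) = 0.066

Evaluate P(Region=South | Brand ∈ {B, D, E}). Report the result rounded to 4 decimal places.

P(Brand=B) = 0.042 + 0.057 + 0.085 = 0.184.
P(Brand=D) = 0.082 + 0.056 + 0.010 = 0.148.
P(Brand=E) = 0.058 + 0.070 + 0.125 = 0.253.
P(Brand ∈ {B, D, E}) = 0.184 + 0.148 + 0.253 = 0.585; P(Region=South, Brand ∈ {B, D, E}) = 0.057 + 0.056 + 0.070 = 0.183.
P(Region=South | Brand ∈ {B, D, E}) = 0.183/0.585 = 0.3128.

0.3128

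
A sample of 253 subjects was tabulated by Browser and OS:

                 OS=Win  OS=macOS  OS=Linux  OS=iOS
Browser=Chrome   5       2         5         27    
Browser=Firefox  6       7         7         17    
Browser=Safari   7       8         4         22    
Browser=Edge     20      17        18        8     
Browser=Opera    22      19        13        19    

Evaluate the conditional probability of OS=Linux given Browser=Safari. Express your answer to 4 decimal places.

0.0976

Total with Browser=Safari: 7 + 8 + 4 + 22 = 41.
P(OS=Linux | Browser=Safari) = 4/41 = 0.0976.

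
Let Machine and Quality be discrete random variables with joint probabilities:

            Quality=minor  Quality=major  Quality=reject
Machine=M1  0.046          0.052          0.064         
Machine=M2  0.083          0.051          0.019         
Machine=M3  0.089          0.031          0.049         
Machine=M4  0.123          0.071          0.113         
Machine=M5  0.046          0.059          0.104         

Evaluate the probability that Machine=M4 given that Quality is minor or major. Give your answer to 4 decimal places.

0.2980

P(Quality=minor) = 0.046 + 0.083 + 0.089 + 0.123 + 0.046 = 0.387.
P(Quality=major) = 0.052 + 0.051 + 0.031 + 0.071 + 0.059 = 0.264.
P(Quality ∈ {minor, major}) = 0.387 + 0.264 = 0.651; P(Machine=M4, Quality ∈ {minor, major}) = 0.123 + 0.071 = 0.194.
P(Machine=M4 | Quality ∈ {minor, major}) = 0.194/0.651 = 0.2980.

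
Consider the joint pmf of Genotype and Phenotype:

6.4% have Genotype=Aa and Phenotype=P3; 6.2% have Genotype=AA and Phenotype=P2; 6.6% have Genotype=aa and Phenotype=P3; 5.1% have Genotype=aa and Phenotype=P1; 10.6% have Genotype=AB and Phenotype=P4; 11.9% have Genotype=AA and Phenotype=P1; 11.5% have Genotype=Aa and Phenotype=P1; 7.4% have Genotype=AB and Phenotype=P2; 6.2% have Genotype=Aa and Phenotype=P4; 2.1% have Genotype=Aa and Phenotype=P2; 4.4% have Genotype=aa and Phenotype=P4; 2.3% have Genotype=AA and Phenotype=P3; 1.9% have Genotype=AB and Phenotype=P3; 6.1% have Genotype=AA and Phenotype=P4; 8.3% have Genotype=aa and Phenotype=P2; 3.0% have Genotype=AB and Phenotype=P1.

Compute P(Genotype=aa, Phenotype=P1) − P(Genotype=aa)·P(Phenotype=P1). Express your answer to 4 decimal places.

P(Genotype=aa) = 0.051 + 0.083 + 0.066 + 0.044 = 0.244.
P(Phenotype=P1) = 0.119 + 0.115 + 0.051 + 0.030 = 0.315.
P(Genotype=aa, Phenotype=P1) − P(Genotype=aa)P(Phenotype=P1) = 0.051 − 0.244×0.315 = -0.0259.

-0.0259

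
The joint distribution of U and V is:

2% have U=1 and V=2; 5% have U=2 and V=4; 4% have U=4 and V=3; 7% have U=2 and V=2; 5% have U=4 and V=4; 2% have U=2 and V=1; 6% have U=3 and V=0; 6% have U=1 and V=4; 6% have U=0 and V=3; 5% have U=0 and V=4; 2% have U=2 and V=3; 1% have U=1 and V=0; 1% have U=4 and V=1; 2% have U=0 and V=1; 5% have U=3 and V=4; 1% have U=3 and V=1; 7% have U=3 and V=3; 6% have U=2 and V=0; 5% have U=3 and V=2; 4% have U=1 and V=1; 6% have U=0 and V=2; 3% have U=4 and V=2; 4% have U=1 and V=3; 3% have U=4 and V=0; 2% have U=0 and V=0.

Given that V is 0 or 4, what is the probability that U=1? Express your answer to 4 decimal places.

P(V=0) = 0.02 + 0.01 + 0.06 + 0.06 + 0.03 = 0.18.
P(V=4) = 0.05 + 0.06 + 0.05 + 0.05 + 0.05 = 0.26.
P(V ∈ {0, 4}) = 0.18 + 0.26 = 0.44; P(U=1, V ∈ {0, 4}) = 0.01 + 0.06 = 0.07.
P(U=1 | V ∈ {0, 4}) = 0.07/0.44 = 0.1591.

0.1591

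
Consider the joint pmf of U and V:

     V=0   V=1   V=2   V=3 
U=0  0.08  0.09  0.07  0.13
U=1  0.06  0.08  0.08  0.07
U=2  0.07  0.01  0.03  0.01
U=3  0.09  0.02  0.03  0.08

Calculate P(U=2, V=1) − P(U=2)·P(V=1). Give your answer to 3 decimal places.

-0.014

P(U=2) = 0.07 + 0.01 + 0.03 + 0.01 = 0.12.
P(V=1) = 0.09 + 0.08 + 0.01 + 0.02 = 0.20.
P(U=2, V=1) − P(U=2)P(V=1) = 0.01 − 0.12×0.20 = -0.014.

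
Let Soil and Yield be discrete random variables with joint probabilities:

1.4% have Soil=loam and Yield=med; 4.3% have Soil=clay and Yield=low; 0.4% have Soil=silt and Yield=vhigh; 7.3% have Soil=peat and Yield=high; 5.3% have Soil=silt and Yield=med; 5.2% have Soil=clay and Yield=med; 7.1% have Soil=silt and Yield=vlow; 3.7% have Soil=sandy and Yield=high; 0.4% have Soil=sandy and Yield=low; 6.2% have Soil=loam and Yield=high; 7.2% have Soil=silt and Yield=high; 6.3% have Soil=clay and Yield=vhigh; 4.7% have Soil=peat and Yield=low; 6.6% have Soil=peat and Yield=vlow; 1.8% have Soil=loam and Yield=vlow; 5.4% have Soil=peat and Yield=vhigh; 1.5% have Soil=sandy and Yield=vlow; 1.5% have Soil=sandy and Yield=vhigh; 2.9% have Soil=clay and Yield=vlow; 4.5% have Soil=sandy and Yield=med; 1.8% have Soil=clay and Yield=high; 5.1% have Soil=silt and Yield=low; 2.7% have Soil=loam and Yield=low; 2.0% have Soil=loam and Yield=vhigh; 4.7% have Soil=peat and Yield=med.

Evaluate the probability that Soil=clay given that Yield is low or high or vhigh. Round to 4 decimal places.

0.2102

P(Yield=low) = 0.004 + 0.027 + 0.043 + 0.051 + 0.047 = 0.172.
P(Yield=high) = 0.037 + 0.062 + 0.018 + 0.072 + 0.073 = 0.262.
P(Yield=vhigh) = 0.015 + 0.020 + 0.063 + 0.004 + 0.054 = 0.156.
P(Yield ∈ {low, high, vhigh}) = 0.172 + 0.262 + 0.156 = 0.590; P(Soil=clay, Yield ∈ {low, high, vhigh}) = 0.043 + 0.018 + 0.063 = 0.124.
P(Soil=clay | Yield ∈ {low, high, vhigh}) = 0.124/0.590 = 0.2102.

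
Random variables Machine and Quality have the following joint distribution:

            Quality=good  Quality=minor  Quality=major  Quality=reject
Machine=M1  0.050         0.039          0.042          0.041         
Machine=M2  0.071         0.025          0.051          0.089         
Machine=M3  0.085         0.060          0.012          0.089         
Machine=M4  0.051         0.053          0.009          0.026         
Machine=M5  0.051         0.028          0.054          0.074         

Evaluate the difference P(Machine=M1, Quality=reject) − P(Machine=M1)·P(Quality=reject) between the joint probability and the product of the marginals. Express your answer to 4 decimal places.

-0.0139

P(Machine=M1) = 0.050 + 0.039 + 0.042 + 0.041 = 0.172.
P(Quality=reject) = 0.041 + 0.089 + 0.089 + 0.026 + 0.074 = 0.319.
P(Machine=M1, Quality=reject) − P(Machine=M1)P(Quality=reject) = 0.041 − 0.172×0.319 = -0.0139.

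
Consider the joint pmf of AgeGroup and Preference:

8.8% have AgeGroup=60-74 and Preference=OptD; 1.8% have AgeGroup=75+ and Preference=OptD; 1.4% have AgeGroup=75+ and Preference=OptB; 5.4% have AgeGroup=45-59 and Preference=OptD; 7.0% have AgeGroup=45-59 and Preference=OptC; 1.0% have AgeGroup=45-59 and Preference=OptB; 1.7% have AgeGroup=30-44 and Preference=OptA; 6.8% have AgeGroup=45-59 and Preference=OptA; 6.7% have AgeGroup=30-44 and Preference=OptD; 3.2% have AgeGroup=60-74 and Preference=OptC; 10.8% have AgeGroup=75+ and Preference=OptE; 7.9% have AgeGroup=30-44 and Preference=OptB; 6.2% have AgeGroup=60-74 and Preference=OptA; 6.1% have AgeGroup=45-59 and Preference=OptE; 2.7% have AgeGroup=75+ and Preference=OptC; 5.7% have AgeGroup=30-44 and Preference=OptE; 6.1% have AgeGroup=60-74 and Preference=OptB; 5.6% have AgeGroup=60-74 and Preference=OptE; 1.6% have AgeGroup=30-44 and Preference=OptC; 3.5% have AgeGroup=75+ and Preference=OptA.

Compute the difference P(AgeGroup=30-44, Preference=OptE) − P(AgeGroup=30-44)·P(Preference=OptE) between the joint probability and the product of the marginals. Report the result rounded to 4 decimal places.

P(AgeGroup=30-44) = 0.017 + 0.079 + 0.016 + 0.067 + 0.057 = 0.236.
P(Preference=OptE) = 0.057 + 0.061 + 0.056 + 0.108 = 0.282.
P(AgeGroup=30-44, Preference=OptE) − P(AgeGroup=30-44)P(Preference=OptE) = 0.057 − 0.236×0.282 = -0.0096.

-0.0096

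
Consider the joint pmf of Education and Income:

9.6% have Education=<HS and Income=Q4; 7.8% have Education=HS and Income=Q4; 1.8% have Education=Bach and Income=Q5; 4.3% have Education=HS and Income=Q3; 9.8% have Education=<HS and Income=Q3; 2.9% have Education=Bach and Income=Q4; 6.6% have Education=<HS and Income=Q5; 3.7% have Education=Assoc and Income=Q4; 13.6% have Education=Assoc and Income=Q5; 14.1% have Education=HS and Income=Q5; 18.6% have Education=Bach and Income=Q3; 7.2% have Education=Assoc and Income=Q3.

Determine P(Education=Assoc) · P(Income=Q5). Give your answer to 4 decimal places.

0.0884

P(Education=Assoc) = 0.072 + 0.037 + 0.136 = 0.245.
P(Income=Q5) = 0.066 + 0.141 + 0.136 + 0.018 = 0.361.
Product: 0.245 × 0.361 = 0.0884.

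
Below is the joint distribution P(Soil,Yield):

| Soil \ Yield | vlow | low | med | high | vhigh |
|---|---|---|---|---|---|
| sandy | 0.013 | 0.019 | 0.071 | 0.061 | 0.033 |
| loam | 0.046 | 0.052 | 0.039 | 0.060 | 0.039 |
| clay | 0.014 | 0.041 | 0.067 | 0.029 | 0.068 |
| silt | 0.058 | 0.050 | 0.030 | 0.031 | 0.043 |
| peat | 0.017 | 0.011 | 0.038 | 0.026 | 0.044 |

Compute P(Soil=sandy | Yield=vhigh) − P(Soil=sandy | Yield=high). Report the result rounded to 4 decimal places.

-0.1493

P(Yield=vhigh) = 0.033 + 0.039 + 0.068 + 0.043 + 0.044 = 0.227; P(Soil=sandy | Yield=vhigh) = 0.033/0.227 = 0.14537.
P(Yield=high) = 0.061 + 0.060 + 0.029 + 0.031 + 0.026 = 0.207; P(Soil=sandy | Yield=high) = 0.061/0.207 = 0.29469.
Difference = -0.1493.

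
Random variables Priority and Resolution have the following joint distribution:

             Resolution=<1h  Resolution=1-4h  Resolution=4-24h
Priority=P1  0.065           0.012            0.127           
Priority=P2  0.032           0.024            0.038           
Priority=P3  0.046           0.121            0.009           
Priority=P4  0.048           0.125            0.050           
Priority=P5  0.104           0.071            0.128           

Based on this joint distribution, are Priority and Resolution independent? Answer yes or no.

no

P(Priority=P1) = 0.204 and P(Resolution=1-4h) = 0.353, so their product is 0.07201, but P(Priority=P1, Resolution=1-4h) = 0.012. Since these differ, Priority and Resolution are not independent.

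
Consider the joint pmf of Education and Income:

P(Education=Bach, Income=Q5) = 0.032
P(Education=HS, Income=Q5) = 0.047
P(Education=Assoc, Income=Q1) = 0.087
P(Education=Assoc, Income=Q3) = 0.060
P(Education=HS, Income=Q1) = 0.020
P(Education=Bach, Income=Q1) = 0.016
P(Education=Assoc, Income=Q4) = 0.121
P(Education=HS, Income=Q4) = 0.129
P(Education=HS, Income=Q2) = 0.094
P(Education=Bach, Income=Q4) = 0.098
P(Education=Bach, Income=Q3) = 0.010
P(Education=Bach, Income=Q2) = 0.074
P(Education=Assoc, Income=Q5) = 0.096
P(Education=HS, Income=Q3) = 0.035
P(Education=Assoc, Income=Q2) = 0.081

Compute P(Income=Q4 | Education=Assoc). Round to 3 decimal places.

P(Education=Assoc) = 0.087 + 0.081 + 0.060 + 0.121 + 0.096 = 0.445.
P(Income=Q4 | Education=Assoc) = 0.121/0.445 = 0.272.

0.272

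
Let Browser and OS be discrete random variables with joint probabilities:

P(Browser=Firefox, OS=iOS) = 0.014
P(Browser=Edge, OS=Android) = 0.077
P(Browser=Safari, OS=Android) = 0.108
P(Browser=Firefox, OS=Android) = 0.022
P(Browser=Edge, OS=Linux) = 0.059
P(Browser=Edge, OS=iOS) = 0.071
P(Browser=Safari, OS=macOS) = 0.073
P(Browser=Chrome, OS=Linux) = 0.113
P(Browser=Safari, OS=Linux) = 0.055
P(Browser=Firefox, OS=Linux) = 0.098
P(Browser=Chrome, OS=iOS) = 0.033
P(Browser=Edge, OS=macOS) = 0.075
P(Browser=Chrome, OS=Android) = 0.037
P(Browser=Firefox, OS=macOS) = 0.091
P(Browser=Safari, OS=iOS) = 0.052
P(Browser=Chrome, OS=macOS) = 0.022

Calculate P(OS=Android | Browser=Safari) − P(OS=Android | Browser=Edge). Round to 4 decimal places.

P(Browser=Safari) = 0.073 + 0.055 + 0.052 + 0.108 = 0.288; P(OS=Android | Browser=Safari) = 0.108/0.288 = 0.37500.
P(Browser=Edge) = 0.075 + 0.059 + 0.071 + 0.077 = 0.282; P(OS=Android | Browser=Edge) = 0.077/0.282 = 0.27305.
Difference = 0.1020.

0.1020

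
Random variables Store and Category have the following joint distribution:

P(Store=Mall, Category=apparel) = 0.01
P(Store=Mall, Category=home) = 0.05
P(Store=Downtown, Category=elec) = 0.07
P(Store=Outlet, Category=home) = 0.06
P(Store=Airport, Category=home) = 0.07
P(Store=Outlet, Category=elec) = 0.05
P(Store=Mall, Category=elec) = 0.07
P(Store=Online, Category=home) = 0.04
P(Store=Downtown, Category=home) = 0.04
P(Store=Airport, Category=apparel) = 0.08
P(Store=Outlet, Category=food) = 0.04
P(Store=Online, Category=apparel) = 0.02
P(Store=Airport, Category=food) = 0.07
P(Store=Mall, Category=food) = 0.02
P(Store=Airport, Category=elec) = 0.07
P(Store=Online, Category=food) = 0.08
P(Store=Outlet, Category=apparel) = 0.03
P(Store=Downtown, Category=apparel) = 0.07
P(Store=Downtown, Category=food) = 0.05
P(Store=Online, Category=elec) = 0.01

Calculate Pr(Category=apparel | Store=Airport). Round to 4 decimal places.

P(Store=Airport) = 0.07 + 0.08 + 0.07 + 0.07 = 0.29.
P(Category=apparel | Store=Airport) = 0.08/0.29 = 0.2759.

0.2759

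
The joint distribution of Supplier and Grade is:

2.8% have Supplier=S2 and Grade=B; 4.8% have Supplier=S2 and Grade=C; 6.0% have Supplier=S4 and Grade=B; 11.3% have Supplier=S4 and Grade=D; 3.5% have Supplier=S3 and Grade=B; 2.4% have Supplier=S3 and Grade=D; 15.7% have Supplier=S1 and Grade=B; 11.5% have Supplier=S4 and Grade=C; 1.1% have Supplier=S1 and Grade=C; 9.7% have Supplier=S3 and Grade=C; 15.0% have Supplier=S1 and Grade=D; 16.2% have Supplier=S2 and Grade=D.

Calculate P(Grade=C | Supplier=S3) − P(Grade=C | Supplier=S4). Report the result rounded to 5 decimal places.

P(Supplier=S3) = 0.035 + 0.097 + 0.024 = 0.156; P(Grade=C | Supplier=S3) = 0.097/0.156 = 0.621795.
P(Supplier=S4) = 0.060 + 0.115 + 0.113 = 0.288; P(Grade=C | Supplier=S4) = 0.115/0.288 = 0.399306.
Difference = 0.22249.

0.22249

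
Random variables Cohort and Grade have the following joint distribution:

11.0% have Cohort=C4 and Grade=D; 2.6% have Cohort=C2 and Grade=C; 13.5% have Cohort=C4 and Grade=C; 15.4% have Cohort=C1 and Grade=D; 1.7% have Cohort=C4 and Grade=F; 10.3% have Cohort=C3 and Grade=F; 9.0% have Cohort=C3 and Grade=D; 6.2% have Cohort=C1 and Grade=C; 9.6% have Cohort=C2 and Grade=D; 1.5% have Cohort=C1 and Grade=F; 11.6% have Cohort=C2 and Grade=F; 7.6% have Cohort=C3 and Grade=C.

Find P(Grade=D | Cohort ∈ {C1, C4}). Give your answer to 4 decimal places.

0.5355

P(Cohort=C1) = 0.062 + 0.154 + 0.015 = 0.231.
P(Cohort=C4) = 0.135 + 0.110 + 0.017 = 0.262.
P(Cohort ∈ {C1, C4}) = 0.231 + 0.262 = 0.493; P(Grade=D, Cohort ∈ {C1, C4}) = 0.154 + 0.110 = 0.264.
P(Grade=D | Cohort ∈ {C1, C4}) = 0.264/0.493 = 0.5355.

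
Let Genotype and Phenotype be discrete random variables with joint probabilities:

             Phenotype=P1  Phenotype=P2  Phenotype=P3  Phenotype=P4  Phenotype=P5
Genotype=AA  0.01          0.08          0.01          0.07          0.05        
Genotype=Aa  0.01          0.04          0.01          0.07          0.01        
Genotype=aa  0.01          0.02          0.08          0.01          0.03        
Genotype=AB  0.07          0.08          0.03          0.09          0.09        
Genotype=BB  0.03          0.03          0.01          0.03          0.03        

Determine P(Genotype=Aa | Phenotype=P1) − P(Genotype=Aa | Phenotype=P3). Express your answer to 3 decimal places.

P(Phenotype=P1) = 0.01 + 0.01 + 0.01 + 0.07 + 0.03 = 0.13; P(Genotype=Aa | Phenotype=P1) = 0.01/0.13 = 0.0769.
P(Phenotype=P3) = 0.01 + 0.01 + 0.08 + 0.03 + 0.01 = 0.14; P(Genotype=Aa | Phenotype=P3) = 0.01/0.14 = 0.0714.
Difference = 0.005.

0.005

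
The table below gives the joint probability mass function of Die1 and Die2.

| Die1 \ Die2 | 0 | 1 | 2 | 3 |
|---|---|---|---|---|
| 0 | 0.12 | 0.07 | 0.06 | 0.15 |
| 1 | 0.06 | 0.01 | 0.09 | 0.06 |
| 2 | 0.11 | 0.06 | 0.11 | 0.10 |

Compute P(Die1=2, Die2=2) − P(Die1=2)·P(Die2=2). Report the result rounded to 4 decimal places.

0.0112

P(Die1=2) = 0.11 + 0.06 + 0.11 + 0.10 = 0.38.
P(Die2=2) = 0.06 + 0.09 + 0.11 = 0.26.
P(Die1=2, Die2=2) − P(Die1=2)P(Die2=2) = 0.11 − 0.38×0.26 = 0.0112.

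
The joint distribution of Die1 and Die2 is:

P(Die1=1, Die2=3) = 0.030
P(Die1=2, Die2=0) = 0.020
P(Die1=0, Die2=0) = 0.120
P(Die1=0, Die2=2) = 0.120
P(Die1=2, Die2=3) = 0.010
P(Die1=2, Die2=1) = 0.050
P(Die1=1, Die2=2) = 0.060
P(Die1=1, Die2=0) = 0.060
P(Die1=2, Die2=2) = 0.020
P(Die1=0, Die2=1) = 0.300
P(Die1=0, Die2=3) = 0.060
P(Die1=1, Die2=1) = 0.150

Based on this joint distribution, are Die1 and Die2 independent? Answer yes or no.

yes

Every cell satisfies P(Die1,Die2) = P(Die1)·P(Die2). For instance P(Die1=1) = 0.300, P(Die2=3) = 0.100, and 0.300×0.100 = 0.030 matches the joint entry. So Die1 and Die2 are independent.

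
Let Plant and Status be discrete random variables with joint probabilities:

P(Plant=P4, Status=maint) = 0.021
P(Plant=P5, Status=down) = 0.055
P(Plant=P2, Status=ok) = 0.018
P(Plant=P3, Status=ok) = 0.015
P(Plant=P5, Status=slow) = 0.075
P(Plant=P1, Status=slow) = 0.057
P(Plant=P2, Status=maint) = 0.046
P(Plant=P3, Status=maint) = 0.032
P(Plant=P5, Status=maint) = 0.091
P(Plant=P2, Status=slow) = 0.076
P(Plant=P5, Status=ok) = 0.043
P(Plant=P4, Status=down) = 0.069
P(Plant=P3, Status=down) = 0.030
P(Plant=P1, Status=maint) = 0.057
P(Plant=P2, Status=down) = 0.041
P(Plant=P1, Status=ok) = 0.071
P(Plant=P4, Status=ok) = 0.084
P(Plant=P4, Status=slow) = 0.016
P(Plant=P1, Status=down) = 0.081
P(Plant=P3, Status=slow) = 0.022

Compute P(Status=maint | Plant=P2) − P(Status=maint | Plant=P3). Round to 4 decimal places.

P(Plant=P2) = 0.018 + 0.076 + 0.041 + 0.046 = 0.181; P(Status=maint | Plant=P2) = 0.046/0.181 = 0.25414.
P(Plant=P3) = 0.015 + 0.022 + 0.030 + 0.032 = 0.099; P(Status=maint | Plant=P3) = 0.032/0.099 = 0.32323.
Difference = -0.0691.

-0.0691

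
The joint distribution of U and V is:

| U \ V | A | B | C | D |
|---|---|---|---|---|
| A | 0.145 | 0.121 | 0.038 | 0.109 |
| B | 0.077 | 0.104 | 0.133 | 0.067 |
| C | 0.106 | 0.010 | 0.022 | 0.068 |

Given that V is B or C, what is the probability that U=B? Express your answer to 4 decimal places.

0.5537

P(V=B) = 0.121 + 0.104 + 0.010 = 0.235.
P(V=C) = 0.038 + 0.133 + 0.022 = 0.193.
P(V ∈ {B, C}) = 0.235 + 0.193 = 0.428; P(U=B, V ∈ {B, C}) = 0.104 + 0.133 = 0.237.
P(U=B | V ∈ {B, C}) = 0.237/0.428 = 0.5537.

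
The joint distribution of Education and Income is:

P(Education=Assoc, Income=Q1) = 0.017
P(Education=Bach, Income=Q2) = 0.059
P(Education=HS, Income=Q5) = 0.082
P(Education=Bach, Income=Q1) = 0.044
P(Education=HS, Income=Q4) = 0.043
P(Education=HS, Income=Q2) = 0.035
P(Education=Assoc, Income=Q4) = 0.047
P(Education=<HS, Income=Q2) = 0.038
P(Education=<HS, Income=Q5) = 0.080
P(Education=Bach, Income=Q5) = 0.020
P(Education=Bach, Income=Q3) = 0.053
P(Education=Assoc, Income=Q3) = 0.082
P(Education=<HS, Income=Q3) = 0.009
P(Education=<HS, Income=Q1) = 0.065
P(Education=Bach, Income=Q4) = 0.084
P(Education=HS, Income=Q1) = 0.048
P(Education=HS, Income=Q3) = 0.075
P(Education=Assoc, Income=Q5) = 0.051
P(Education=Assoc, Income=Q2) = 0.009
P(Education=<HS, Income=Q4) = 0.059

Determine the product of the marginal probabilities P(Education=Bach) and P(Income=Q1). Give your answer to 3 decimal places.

P(Education=Bach) = 0.044 + 0.059 + 0.053 + 0.084 + 0.020 = 0.260.
P(Income=Q1) = 0.065 + 0.048 + 0.017 + 0.044 = 0.174.
Product: 0.260 × 0.174 = 0.045.

0.045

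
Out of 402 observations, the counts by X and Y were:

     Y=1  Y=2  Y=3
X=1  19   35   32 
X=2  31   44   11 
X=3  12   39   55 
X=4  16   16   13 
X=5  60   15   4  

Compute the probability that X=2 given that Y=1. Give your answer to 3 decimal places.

Total with Y=1: 19 + 31 + 12 + 16 + 60 = 138.
P(X=2 | Y=1) = 31/138 = 0.225.

0.225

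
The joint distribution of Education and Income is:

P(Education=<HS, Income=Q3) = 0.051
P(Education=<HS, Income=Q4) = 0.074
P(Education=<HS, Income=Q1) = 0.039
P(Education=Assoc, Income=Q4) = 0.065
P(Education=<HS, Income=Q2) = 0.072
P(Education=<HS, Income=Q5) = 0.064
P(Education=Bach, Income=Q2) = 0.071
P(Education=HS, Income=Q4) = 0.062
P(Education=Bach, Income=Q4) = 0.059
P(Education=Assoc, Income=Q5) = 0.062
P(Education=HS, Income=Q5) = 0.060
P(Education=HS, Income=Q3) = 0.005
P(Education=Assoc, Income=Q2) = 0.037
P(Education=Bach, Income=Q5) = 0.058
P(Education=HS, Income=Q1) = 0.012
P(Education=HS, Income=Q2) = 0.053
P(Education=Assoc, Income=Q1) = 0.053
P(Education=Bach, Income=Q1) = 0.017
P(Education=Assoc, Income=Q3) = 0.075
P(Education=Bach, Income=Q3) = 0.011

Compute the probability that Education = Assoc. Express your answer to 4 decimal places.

0.2920

P(Education=Assoc) = 0.053 + 0.037 + 0.075 + 0.065 + 0.062 = 0.292.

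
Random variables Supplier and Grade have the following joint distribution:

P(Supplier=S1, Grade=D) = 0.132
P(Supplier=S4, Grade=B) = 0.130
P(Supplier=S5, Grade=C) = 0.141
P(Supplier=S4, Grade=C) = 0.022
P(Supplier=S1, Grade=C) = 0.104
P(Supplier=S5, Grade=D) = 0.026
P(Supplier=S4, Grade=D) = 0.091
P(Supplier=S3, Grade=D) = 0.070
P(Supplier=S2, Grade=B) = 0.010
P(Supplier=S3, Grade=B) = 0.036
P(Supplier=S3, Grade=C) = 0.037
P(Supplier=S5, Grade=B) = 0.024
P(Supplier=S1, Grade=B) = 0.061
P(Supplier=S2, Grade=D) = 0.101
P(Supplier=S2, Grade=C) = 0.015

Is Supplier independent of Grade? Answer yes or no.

no

P(Supplier=S5) = 0.191 and P(Grade=C) = 0.319, so their product is 0.06093, but P(Supplier=S5, Grade=C) = 0.141. Since these differ, Supplier and Grade are not independent.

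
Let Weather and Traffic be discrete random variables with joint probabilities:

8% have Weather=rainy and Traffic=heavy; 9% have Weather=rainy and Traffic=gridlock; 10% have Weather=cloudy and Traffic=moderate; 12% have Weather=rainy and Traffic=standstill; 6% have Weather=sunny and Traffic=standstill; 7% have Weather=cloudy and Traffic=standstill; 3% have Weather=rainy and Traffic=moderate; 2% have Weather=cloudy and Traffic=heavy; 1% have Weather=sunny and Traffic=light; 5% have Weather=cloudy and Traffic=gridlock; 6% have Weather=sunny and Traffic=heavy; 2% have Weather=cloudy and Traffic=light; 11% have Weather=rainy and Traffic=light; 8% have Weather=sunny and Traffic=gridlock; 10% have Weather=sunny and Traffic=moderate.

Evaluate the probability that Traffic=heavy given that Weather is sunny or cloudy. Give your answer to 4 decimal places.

0.1404

P(Weather=sunny) = 0.01 + 0.10 + 0.06 + 0.08 + 0.06 = 0.31.
P(Weather=cloudy) = 0.02 + 0.10 + 0.02 + 0.05 + 0.07 = 0.26.
P(Weather ∈ {sunny, cloudy}) = 0.31 + 0.26 = 0.57; P(Traffic=heavy, Weather ∈ {sunny, cloudy}) = 0.06 + 0.02 = 0.08.
P(Traffic=heavy | Weather ∈ {sunny, cloudy}) = 0.08/0.57 = 0.1404.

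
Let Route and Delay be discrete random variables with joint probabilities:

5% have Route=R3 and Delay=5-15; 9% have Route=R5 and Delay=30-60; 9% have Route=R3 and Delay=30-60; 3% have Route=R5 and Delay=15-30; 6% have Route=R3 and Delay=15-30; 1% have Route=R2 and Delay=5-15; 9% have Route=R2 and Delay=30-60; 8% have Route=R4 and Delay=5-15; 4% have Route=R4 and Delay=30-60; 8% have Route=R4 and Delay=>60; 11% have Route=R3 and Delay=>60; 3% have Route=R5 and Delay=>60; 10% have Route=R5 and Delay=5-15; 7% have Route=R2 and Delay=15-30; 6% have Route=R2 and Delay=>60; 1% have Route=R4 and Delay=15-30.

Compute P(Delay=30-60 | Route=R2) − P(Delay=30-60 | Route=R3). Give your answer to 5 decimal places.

P(Route=R2) = 0.01 + 0.07 + 0.09 + 0.06 = 0.23; P(Delay=30-60 | Route=R2) = 0.09/0.23 = 0.391304.
P(Route=R3) = 0.05 + 0.06 + 0.09 + 0.11 = 0.31; P(Delay=30-60 | Route=R3) = 0.09/0.31 = 0.290323.
Difference = 0.10098.

0.10098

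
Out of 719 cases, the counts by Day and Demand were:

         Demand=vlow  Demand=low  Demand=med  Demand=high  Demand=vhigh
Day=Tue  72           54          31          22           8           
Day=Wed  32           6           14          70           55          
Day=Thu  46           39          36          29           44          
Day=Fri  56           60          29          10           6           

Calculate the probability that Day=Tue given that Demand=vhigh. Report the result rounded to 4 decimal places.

0.0708

Total with Demand=vhigh: 8 + 55 + 44 + 6 = 113.
P(Day=Tue | Demand=vhigh) = 8/113 = 0.0708.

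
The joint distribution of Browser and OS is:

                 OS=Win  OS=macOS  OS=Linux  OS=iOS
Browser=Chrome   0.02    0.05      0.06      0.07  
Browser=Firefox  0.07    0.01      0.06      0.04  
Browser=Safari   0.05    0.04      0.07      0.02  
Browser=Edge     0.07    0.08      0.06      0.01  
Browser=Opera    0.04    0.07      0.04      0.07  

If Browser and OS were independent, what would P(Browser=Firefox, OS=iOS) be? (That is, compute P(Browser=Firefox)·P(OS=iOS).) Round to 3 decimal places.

0.038

P(Browser=Firefox) = 0.07 + 0.01 + 0.06 + 0.04 = 0.18.
P(OS=iOS) = 0.07 + 0.04 + 0.02 + 0.01 + 0.07 = 0.21.
Product: 0.18 × 0.21 = 0.038.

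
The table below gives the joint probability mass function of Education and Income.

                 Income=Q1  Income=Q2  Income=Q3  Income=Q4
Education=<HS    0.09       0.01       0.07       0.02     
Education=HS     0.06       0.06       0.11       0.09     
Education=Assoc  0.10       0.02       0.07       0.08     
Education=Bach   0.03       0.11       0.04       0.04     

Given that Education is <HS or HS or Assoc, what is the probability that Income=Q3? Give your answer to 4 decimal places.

0.3205

P(Education=<HS) = 0.09 + 0.01 + 0.07 + 0.02 = 0.19.
P(Education=HS) = 0.06 + 0.06 + 0.11 + 0.09 = 0.32.
P(Education=Assoc) = 0.10 + 0.02 + 0.07 + 0.08 = 0.27.
P(Education ∈ {<HS, HS, Assoc}) = 0.19 + 0.32 + 0.27 = 0.78; P(Income=Q3, Education ∈ {<HS, HS, Assoc}) = 0.07 + 0.11 + 0.07 = 0.25.
P(Income=Q3 | Education ∈ {<HS, HS, Assoc}) = 0.25/0.78 = 0.3205.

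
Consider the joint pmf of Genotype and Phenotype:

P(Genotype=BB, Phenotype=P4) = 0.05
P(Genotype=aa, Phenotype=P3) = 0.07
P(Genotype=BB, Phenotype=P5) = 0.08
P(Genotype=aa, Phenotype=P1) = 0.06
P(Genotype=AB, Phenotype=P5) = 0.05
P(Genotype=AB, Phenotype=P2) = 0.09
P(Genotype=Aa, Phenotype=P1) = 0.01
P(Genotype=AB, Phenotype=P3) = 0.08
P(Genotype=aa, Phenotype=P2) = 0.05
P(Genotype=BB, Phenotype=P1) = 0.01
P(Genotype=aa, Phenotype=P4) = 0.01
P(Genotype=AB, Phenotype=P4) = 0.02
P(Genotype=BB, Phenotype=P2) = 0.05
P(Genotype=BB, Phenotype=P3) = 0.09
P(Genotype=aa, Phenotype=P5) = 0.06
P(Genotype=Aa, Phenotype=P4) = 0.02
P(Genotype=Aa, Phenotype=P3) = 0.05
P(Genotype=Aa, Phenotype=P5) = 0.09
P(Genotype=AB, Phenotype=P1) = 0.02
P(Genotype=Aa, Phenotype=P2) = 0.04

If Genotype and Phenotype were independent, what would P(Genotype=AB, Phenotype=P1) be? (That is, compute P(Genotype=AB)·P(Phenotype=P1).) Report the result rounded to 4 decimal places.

0.0260

P(Genotype=AB) = 0.02 + 0.09 + 0.08 + 0.02 + 0.05 = 0.26.
P(Phenotype=P1) = 0.01 + 0.06 + 0.02 + 0.01 = 0.10.
Product: 0.26 × 0.10 = 0.0260.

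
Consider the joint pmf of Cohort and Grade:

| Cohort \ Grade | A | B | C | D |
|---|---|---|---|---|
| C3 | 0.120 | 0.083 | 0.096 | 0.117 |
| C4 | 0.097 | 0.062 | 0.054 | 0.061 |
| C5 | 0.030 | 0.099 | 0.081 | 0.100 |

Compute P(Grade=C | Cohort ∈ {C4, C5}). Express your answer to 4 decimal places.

0.2312

P(Cohort=C4) = 0.097 + 0.062 + 0.054 + 0.061 = 0.274.
P(Cohort=C5) = 0.030 + 0.099 + 0.081 + 0.100 = 0.310.
P(Cohort ∈ {C4, C5}) = 0.274 + 0.310 = 0.584; P(Grade=C, Cohort ∈ {C4, C5}) = 0.054 + 0.081 = 0.135.
P(Grade=C | Cohort ∈ {C4, C5}) = 0.135/0.584 = 0.2312.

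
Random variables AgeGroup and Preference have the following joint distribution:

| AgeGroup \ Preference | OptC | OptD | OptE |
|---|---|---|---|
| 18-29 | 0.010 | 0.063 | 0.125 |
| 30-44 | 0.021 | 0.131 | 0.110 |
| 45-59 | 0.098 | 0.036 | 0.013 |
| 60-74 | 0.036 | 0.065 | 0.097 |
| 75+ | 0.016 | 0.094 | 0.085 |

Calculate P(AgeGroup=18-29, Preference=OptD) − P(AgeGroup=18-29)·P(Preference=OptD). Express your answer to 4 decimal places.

P(AgeGroup=18-29) = 0.010 + 0.063 + 0.125 = 0.198.
P(Preference=OptD) = 0.063 + 0.131 + 0.036 + 0.065 + 0.094 = 0.389.
P(AgeGroup=18-29, Preference=OptD) − P(AgeGroup=18-29)P(Preference=OptD) = 0.063 − 0.198×0.389 = -0.0140.

-0.0140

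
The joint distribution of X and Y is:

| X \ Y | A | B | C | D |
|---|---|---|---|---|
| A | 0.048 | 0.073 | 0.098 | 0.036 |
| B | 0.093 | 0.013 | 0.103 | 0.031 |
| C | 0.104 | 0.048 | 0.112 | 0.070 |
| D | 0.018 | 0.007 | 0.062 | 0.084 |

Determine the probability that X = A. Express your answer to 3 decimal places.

0.255

P(X=A) = 0.048 + 0.073 + 0.098 + 0.036 = 0.255.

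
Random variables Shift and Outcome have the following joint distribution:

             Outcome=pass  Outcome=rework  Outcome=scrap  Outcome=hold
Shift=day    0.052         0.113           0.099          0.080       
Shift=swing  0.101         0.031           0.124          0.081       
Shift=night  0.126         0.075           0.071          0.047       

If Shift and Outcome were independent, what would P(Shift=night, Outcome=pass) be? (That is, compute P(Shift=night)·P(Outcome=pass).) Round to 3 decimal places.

P(Shift=night) = 0.126 + 0.075 + 0.071 + 0.047 = 0.319.
P(Outcome=pass) = 0.052 + 0.101 + 0.126 = 0.279.
Product: 0.319 × 0.279 = 0.089.

0.089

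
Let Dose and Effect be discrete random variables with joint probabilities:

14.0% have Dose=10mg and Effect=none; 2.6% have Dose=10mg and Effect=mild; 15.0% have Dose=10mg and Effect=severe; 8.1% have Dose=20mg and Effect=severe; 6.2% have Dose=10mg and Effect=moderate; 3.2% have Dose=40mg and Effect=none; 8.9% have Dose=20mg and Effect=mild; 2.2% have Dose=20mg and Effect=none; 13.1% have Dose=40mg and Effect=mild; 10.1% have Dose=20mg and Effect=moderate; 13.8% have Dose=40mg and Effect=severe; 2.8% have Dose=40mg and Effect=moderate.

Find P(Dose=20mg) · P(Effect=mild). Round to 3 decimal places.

0.072

P(Dose=20mg) = 0.022 + 0.089 + 0.101 + 0.081 = 0.293.
P(Effect=mild) = 0.026 + 0.089 + 0.131 = 0.246.
Product: 0.293 × 0.246 = 0.072.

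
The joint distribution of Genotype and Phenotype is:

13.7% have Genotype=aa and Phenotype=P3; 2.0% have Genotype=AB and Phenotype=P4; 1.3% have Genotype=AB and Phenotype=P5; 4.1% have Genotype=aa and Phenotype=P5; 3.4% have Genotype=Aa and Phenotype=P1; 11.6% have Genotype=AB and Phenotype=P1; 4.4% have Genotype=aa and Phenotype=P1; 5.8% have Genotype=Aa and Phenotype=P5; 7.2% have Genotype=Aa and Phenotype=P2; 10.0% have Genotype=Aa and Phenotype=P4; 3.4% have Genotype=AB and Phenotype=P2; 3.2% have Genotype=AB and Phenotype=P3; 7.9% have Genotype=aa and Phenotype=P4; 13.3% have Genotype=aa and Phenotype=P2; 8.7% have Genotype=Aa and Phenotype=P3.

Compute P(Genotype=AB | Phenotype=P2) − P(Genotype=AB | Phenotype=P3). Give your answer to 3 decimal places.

P(Phenotype=P2) = 0.072 + 0.133 + 0.034 = 0.239; P(Genotype=AB | Phenotype=P2) = 0.034/0.239 = 0.1423.
P(Phenotype=P3) = 0.087 + 0.137 + 0.032 = 0.256; P(Genotype=AB | Phenotype=P3) = 0.032/0.256 = 0.1250.
Difference = 0.017.

0.017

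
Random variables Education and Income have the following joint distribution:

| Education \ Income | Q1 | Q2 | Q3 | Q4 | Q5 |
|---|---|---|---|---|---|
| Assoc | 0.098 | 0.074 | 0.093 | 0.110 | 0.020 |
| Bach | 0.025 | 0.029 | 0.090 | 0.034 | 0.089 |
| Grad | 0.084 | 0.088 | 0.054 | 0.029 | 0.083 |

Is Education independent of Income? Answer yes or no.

P(Education=Assoc) = 0.395 and P(Income=Q5) = 0.192, so their product is 0.07584, but P(Education=Assoc, Income=Q5) = 0.020. Since these differ, Education and Income are not independent.

no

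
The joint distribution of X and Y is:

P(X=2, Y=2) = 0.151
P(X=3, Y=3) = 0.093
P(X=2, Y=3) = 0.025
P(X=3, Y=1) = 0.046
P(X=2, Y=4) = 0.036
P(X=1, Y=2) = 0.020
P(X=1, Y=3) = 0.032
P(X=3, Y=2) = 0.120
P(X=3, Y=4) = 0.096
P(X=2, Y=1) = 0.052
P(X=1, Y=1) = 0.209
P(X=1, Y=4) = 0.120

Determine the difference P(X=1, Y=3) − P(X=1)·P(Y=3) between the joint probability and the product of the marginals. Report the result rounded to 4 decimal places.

P(X=1) = 0.209 + 0.020 + 0.032 + 0.120 = 0.381.
P(Y=3) = 0.032 + 0.025 + 0.093 = 0.150.
P(X=1, Y=3) − P(X=1)P(Y=3) = 0.032 − 0.381×0.150 = -0.0252.

-0.0252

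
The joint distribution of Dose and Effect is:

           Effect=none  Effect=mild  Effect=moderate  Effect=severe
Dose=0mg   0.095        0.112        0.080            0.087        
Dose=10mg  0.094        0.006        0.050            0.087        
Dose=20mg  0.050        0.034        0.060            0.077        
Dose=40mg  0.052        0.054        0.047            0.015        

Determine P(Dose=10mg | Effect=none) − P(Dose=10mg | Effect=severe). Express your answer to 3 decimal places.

-0.004

P(Effect=none) = 0.095 + 0.094 + 0.050 + 0.052 = 0.291; P(Dose=10mg | Effect=none) = 0.094/0.291 = 0.3230.
P(Effect=severe) = 0.087 + 0.087 + 0.077 + 0.015 = 0.266; P(Dose=10mg | Effect=severe) = 0.087/0.266 = 0.3271.
Difference = -0.004.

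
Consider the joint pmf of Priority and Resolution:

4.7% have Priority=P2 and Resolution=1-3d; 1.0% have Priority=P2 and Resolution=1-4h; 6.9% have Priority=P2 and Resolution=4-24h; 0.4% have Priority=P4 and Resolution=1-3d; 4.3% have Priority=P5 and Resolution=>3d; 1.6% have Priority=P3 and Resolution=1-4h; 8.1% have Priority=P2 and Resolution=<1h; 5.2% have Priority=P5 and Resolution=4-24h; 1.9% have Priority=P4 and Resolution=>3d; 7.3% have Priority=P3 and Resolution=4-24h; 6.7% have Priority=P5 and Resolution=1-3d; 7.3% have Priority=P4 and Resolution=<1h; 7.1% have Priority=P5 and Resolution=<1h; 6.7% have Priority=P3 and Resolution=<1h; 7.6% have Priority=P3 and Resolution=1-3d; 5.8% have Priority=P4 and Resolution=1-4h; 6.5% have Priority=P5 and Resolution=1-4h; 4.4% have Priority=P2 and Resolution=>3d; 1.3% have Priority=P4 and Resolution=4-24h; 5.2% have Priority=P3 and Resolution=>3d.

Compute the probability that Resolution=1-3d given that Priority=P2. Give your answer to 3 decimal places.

0.187

P(Priority=P2) = 0.081 + 0.010 + 0.069 + 0.047 + 0.044 = 0.251.
P(Resolution=1-3d | Priority=P2) = 0.047/0.251 = 0.187.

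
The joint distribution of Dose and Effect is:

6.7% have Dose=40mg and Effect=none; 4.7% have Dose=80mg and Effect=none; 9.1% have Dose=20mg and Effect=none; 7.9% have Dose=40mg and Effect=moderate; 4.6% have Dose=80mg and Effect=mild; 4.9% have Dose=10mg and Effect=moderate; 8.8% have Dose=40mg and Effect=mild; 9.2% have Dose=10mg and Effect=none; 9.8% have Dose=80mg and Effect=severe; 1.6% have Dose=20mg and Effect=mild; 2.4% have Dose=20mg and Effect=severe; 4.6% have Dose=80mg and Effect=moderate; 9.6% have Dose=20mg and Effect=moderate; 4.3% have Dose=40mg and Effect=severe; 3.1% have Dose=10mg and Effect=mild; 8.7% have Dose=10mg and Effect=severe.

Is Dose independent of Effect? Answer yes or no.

no

P(Dose=80mg) = 0.237 and P(Effect=severe) = 0.252, so their product is 0.05972, but P(Dose=80mg, Effect=severe) = 0.098. Since these differ, Dose and Effect are not independent.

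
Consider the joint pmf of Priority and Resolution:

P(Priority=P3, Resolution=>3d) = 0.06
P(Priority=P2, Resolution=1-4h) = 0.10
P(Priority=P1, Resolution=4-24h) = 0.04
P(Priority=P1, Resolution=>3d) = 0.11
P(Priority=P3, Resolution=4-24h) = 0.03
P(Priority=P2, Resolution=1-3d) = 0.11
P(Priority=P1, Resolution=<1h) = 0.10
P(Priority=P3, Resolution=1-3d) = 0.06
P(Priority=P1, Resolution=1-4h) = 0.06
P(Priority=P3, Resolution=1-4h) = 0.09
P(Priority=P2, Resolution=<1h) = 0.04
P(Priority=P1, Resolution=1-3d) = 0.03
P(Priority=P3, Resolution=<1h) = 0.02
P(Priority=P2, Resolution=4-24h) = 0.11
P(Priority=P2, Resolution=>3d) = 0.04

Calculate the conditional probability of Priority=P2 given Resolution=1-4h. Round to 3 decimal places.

P(Resolution=1-4h) = 0.06 + 0.10 + 0.09 = 0.25.
P(Priority=P2 | Resolution=1-4h) = 0.10/0.25 = 0.400.

0.400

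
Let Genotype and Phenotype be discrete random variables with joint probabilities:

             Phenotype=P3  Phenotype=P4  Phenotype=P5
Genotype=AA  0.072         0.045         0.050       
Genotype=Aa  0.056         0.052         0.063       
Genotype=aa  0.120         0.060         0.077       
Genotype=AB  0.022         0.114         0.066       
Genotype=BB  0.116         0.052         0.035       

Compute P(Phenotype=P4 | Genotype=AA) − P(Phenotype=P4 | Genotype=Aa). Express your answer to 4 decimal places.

P(Genotype=AA) = 0.072 + 0.045 + 0.050 = 0.167; P(Phenotype=P4 | Genotype=AA) = 0.045/0.167 = 0.26946.
P(Genotype=Aa) = 0.056 + 0.052 + 0.063 = 0.171; P(Phenotype=P4 | Genotype=Aa) = 0.052/0.171 = 0.30409.
Difference = -0.0346.

-0.0346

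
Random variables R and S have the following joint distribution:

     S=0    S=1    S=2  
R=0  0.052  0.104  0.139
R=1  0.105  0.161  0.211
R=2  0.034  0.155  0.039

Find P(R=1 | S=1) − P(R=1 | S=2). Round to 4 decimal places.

-0.1591

P(S=1) = 0.104 + 0.161 + 0.155 = 0.420; P(R=1 | S=1) = 0.161/0.420 = 0.38333.
P(S=2) = 0.139 + 0.211 + 0.039 = 0.389; P(R=1 | S=2) = 0.211/0.389 = 0.54242.
Difference = -0.1591.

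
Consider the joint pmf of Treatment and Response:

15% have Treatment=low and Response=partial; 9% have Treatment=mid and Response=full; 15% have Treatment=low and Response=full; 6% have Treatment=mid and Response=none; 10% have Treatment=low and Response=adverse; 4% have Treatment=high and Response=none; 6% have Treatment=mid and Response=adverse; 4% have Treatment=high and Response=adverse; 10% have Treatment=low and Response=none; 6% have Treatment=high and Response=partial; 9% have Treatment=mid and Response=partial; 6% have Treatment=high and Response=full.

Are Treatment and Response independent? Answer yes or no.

yes

Every cell satisfies P(Treatment,Response) = P(Treatment)·P(Response). For instance P(Treatment=mid) = 0.30, P(Response=adverse) = 0.20, and 0.30×0.20 = 0.06 matches the joint entry. So Treatment and Response are independent.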